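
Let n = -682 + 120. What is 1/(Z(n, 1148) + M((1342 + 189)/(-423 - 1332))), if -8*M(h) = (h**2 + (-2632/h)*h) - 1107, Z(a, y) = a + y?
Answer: 12320100/12976513357 ≈ 0.00094942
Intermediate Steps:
n = -562
M(h) = 3739/8 - h**2/8 (M(h) = -((h**2 + (-2632/h)*h) - 1107)/8 = -((h**2 - 2632) - 1107)/8 = -((-2632 + h**2) - 1107)/8 = -(-3739 + h**2)/8 = 3739/8 - h**2/8)
1/(Z(n, 1148) + M((1342 + 189)/(-423 - 1332))) = 1/((-562 + 1148) + (3739/8 - (1342 + 189)**2/(-423 - 1332)**2/8)) = 1/(586 + (3739/8 - (1531/(-1755))**2/8)) = 1/(586 + (3739/8 - (1531*(-1/1755))**2/8)) = 1/(586 + (3739/8 - (-1531/1755)**2/8)) = 1/(586 + (3739/8 - 1/8*2343961/3080025)) = 1/(586 + (3739/8 - 2343961/24640200)) = 1/(586 + 5756934757/12320100) = 1/(12976513357/12320100) = 12320100/12976513357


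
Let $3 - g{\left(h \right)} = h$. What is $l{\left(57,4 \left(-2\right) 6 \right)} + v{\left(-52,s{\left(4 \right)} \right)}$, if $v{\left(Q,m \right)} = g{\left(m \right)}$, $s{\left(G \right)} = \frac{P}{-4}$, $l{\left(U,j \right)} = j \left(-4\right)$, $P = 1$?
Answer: $\frac{781}{4} \approx 195.25$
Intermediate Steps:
$g{\left(h \right)} = 3 - h$
$l{\left(U,j \right)} = - 4 j$
$s{\left(G \right)} = - \frac{1}{4}$ ($s{\left(G \right)} = 1 \frac{1}{-4} = 1 \left(- \frac{1}{4}\right) = - \frac{1}{4}$)
$v{\left(Q,m \right)} = 3 - m$
$l{\left(57,4 \left(-2\right) 6 \right)} + v{\left(-52,s{\left(4 \right)} \right)} = - 4 \cdot 4 \left(-2\right) 6 + \left(3 - - \frac{1}{4}\right) = - 4 \left(\left(-8\right) 6\right) + \left(3 + \frac{1}{4}\right) = \left(-4\right) \left(-48\right) + \frac{13}{4} = 192 + \frac{13}{4} = \frac{781}{4}$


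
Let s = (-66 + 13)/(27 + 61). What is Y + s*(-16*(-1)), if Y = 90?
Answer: 884/11 ≈ 80.364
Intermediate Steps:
s = -53/88 ≈ -0.60227
Y + s*(-16*(-1)) = 90 - (-106)*(-1)/11 = 90 - 53/88*16 = 90 - 106/11 = 884/11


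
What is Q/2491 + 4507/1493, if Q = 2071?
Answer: 14318940/3719063 ≈ 3.8501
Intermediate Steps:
Q/2491 + 4507/1493 = 2071/2491 + 4507/1493 = 14318940/3719063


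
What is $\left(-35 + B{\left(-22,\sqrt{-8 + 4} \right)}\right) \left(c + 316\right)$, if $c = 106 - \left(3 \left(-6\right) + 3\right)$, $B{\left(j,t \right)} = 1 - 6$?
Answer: $-17480$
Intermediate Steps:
$B{\left(j,t \right)} = -5$
$c = 121$ ($c = 106 - \left(-18 + 3\right) = 106 - -15 = 106 + 15 = 121$)
$\left(-35 + B{\left(-22,\sqrt{-8 + 4} \right)}\right) \left(c + 316\right) = \left(-35 - 5\right) \left(121 + 316\right) = \left(-40\right) 437 = -17480$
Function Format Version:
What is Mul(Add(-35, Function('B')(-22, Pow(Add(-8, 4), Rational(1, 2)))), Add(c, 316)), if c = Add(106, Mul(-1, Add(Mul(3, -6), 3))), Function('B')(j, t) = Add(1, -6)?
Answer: -17480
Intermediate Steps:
Function('B')(j, t) = -5
c = 121 (c = Add(106, Mul(-1, Add(-18, 3))) = Add(106, Mul(-1, -15)) = Add(106, 15) = 121)
Mul(Add(-35, Function('B')(-22, Pow(Add(-8, 4), Rational(1, 2)))), Add(c, 316)) = Mul(Add(-35, -5), Add(121, 316)) = Mul(-40, 437) = -17480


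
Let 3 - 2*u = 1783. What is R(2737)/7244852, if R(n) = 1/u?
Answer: -1/6447918280 ≈ -1.5509e-10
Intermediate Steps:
u = -890 (u = 3/2 - 1/2*1783 = 3/2 - 1783/2 = -890)
R(n) = -1/890 (R(n) = 1/(-890) = -1/890)
R(2737)/7244852 = -1/890/7244852 = -1/890*1/7244852 = -1/6447918280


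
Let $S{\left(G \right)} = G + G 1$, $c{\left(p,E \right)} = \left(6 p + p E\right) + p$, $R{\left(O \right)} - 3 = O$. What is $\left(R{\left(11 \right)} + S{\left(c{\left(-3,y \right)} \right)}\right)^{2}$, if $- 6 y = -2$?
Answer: $900$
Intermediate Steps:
$y = \frac{1}{3}$ ($y = \left(- \frac{1}{6}\right) \left(-2\right) = \frac{1}{3} \approx 0.33333$)
$R{\left(O \right)} = 3 + O$
$c{\left(p,E \right)} = 7 p + E p$ ($c{\left(p,E \right)} = \left(6 p + E p\right) + p = 7 p + E p$)
$S{\left(G \right)} = 2 G$ ($S{\left(G \right)} = G + G = 2 G$)
$\left(R{\left(11 \right)} + S{\left(c{\left(-3,y \right)} \right)}\right)^{2} = \left(\left(3 + 11\right) + 2 \left(- 3 \left(7 + \frac{1}{3}\right)\right)\right)^{2} = \left(14 + 2 \left(\left(-3\right) \frac{22}{3}\right)\right)^{2} = \left(14 + 2 \left(-22\right)\right)^{2} = \left(14 - 44\right)^{2} = \left(-30\right)^{2} = 900$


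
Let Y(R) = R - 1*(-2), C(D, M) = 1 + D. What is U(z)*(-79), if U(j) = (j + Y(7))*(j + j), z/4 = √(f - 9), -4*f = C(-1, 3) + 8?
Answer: 27808 - 5688*I*√11 ≈ 27808.0 - 18865.0*I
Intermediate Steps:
f = -2 (f = -((1 - 1) + 8)/4 = -(0 + 8)/4 = -¼*8 = -2)
Y(R) = 2 + R (Y(R) = R + 2 = 2 + R)
z = 4*I*√11 (z = 4*√(-2 - 9) = 4*√(-11) = 4*(I*√11) = 4*I*√11 ≈ 13.266*I)
U(j) = 2*j*(9 + j) (U(j) = (j + (2 + 7))*(j + j) = (j + 9)*(2*j) = (9 + j)*(2*j) = 2*j*(9 + j))
U(z)*(-79) = (2*(4*I*√11)*(9 + 4*I*√11))*(-79) = (8*I*√11*(9 + 4*I*√11))*(-79) = -632*I*√11*(9 + 4*I*√11)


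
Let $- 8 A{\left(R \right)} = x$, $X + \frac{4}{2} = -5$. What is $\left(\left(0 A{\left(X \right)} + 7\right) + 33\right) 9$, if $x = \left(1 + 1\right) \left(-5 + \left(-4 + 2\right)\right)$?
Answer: $360$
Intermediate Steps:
$X = -7$ ($X = -2 - 5 = -7$)
$x = -14$ ($x = 2 \left(-5 - 2\right) = 2 \left(-7\right) = -14$)
$A{\left(R \right)} = \frac{7}{4}$ ($A{\left(R \right)} = \left(- \frac{1}{8}\right) \left(-14\right) = \frac{7}{4}$)
$\left(\left(0 A{\left(X \right)} + 7\right) + 33\right) 9 = \left(\left(0 \cdot \frac{7}{4} + 7\right) + 33\right) 9 = \left(\left(0 + 7\right) + 33\right) 9 = \left(7 + 33\right) 9 = 40 \cdot 9 = 360$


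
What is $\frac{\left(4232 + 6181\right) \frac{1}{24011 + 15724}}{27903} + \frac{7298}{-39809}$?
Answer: $- \frac{899007295997}{4904140176705} \approx -0.18332$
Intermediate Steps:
$\frac{\left(4232 + 6181\right) \frac{1}{24011 + 15724}}{27903} + \frac{7298}{-39809} = \frac{10413}{39735} \cdot \frac{1}{27903} + 7298 \left(- \frac{1}{39809}\right) = 10413 \cdot \frac{1}{39735} \cdot \frac{1}{27903} - \frac{7298}{39809} = \frac{1157}{4415} \cdot \frac{1}{27903} - \frac{7298}{39809} = \frac{1157}{123191745} - \frac{7298}{39809} = - \frac{899007295997}{4904140176705}$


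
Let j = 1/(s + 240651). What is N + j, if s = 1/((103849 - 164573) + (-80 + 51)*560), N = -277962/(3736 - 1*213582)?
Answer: 2574139602743075/1943327521420649 ≈ 1.3246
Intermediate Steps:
N = 138981/104923 (N = -277962/(3736 - 213582) = -277962/(-209846) = -277962*(-1/209846) = 138981/104923 ≈ 1.3246)
s = -1/76964 (s = 1/(-60724 - 29*560) = 1/(-60724 - 16240) = 1/(-76964) = -1/76964 ≈ -1.2993e-5)
j = 76964/18521463563 (j = 1/(-1/76964 + 240651) = 1/(18521463563/76964) = 76964/18521463563 ≈ 4.1554e-6)
N + j = 138981/104923 + 76964/18521463563 = 2574139602743075/1943327521420649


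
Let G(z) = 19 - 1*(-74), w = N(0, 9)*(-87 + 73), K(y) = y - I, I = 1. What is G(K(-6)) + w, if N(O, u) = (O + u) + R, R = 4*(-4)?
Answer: 191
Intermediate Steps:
R = -16
K(y) = -1 + y (K(y) = y - 1*1 = y - 1 = -1 + y)
N(O, u) = -16 + O + u (N(O, u) = (O + u) - 16 = -16 + O + u)
w = 98 (w = (-16 + 0 + 9)*(-87 + 73) = -7*(-14) = 98)
G(z) = 93 (G(z) = 19 + 74 = 93)
G(K(-6)) + w = 93 + 98 = 191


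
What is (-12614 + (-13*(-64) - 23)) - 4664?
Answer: -16469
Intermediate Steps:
(-12614 + (-13*(-64) - 23)) - 4664 = (-12614 + (832 - 23)) - 4664 = (-12614 + 809) - 4664 = -11805 - 4664 = -16469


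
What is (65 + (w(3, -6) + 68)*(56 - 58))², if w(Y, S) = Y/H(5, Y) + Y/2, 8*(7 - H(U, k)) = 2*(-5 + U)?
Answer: 274576/49 ≈ 5603.6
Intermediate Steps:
H(U, k) = 33/4 - U/4 (H(U, k) = 7 - (-5 + U)/4 = 7 - (-10 + 2*U)/8 = 7 + (5/4 - U/4) = 33/4 - U/4)
w(Y, S) = 9*Y/14 (w(Y, S) = Y/(33/4 - ¼*5) + Y/2 = Y/(33/4 - 5/4) + Y*(½) = Y/7 + Y/2 = 9*Y/14)
(65 + (w(3, -6) + 68)*(56 - 58))² = (65 + ((9/14)*3 + 68)*(56 - 58))² = (65 + (27/14 + 68)*(-2))² = (65 + (979/14)*(-2))² = (65 - 979/7)² = (-524/7)² = 274576/49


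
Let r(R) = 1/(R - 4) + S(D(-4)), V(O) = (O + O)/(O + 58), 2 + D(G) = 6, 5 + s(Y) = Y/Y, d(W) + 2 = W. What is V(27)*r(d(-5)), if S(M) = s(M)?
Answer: -486/187 ≈ -2.5989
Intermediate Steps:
d(W) = -2 + W
s(Y) = -4 (s(Y) = -5 + Y/Y = -5 + 1 = -4)
D(G) = 4 (D(G) = -2 + 6 = 4)
S(M) = -4
V(O) = 2*O/(58 + O) (V(O) = (2*O)/(58 + O) = 2*O/(58 + O))
r(R) = -4 + 1/(-4 + R) (r(R) = 1/(R - 4) - 4 = 1/(-4 + R) - 4 = -4 + 1/(-4 + R))
V(27)*r(d(-5)) = (2*27/(58 + 27))*((17 - 4*(-2 - 5))/(-4 + (-2 - 5))) = (2*27/85)*((17 - 4*(-7))/(-4 - 7)) = (2*27*(1/85))*((17 + 28)/(-11)) = 54*(-1/11*45)/85 = (54/85)*(-45/11) = -486/187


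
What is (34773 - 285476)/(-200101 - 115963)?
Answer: 250703/316064 ≈ 0.79320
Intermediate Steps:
(34773 - 285476)/(-200101 - 115963) = -250703/(-316064) = -250703*(-1/316064) = 250703/316064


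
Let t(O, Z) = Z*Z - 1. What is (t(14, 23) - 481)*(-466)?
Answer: -21902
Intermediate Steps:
t(O, Z) = -1 + Z² (t(O, Z) = Z² - 1 = -1 + Z²)
(t(14, 23) - 481)*(-466) = ((-1 + 23²) - 481)*(-466) = ((-1 + 529) - 481)*(-466) = (528 - 481)*(-466) = 47*(-466) = -21902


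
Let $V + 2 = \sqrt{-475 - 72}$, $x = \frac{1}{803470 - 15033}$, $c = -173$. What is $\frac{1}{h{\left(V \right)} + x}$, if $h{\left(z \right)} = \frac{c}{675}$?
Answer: $- \frac{532194975}{136398926} \approx -3.9018$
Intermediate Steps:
$x = \frac{1}{788437} \approx 1.2683 \cdot 10^{-6}$
$V = -2 + i \sqrt{547}$ ($V = -2 + \sqrt{-475 - 72} = -2 + \sqrt{-547} = -2 + i \sqrt{547} \approx -2.0 + 23.388 i$)
$h{\left(z \right)} = - \frac{173}{675}$
$\frac{1}{h{\left(V \right)} + x} = \frac{1}{- \frac{173}{675} + \frac{1}{788437}} = \frac{1}{- \frac{136398926}{532194975}} = - \frac{532194975}{136398926}$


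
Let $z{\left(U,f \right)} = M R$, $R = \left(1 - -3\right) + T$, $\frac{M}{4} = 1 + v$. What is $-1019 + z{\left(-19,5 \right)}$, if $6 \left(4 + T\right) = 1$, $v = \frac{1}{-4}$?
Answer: $- \frac{2037}{2} \approx -1018.5$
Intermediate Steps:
$v = - \frac{1}{4} \approx -0.25$
$T = - \frac{23}{6}$ ($T = -4 + \frac{1}{6} \cdot 1 = -4 + \frac{1}{6} = - \frac{23}{6} \approx -3.8333$)
$M = 3$ ($M = 4 \left(1 - \frac{1}{4}\right) = 4 \cdot \frac{3}{4} = 3$)
$R = \frac{1}{6}$ ($R = \left(1 - -3\right) - \frac{23}{6} = \left(1 + 3\right) - \frac{23}{6} = 4 - \frac{23}{6} = \frac{1}{6} \approx 0.16667$)
$z{\left(U,f \right)} = \frac{1}{2}$ ($z{\left(U,f \right)} = 3 \cdot \frac{1}{6} = \frac{1}{2}$)
$-1019 + z{\left(-19,5 \right)} = -1019 + \frac{1}{2} = - \frac{2037}{2}$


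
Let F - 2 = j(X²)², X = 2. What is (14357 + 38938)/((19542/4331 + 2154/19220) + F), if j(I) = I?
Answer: 38915550850/16519991 ≈ 2355.7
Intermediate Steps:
F = 18 (F = 2 + (2²)² = 2 + 4² = 2 + 16 = 18)
(14357 + 38938)/((19542/4331 + 2154/19220) + F) = (14357 + 38938)/((19542/4331 + 2154/19220) + 18) = 53295/((19542*(1/4331) + 2154*(1/19220)) + 18) = 53295/((19542/4331 + 1077/9610) + 18) = 53295/(192463107/41620910 + 18) = 53295/(941639487/41620910) = 53295*(41620910/941639487) = 38915550850/16519991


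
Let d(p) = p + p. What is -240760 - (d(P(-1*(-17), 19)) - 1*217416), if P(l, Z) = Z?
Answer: -23382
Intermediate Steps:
d(p) = 2*p
-240760 - (d(P(-1*(-17), 19)) - 1*217416) = -240760 - (2*19 - 1*217416) = -240760 - (38 - 217416) = -240760 - 1*(-217378) = -240760 + 217378 = -23382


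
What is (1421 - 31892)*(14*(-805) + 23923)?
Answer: -385549563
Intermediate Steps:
(1421 - 31892)*(14*(-805) + 23923) = -30471*(-11270 + 23923) = -30471*12653 = -385549563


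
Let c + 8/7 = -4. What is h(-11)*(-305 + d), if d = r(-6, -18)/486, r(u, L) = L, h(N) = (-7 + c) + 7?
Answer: 32944/21 ≈ 1568.8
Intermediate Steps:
c = -36/7 (c = -8/7 - 4 = -36/7 ≈ -5.1429)
h(N) = -36/7 (h(N) = (-7 - 36/7) + 7 = -85/7 + 7 = -36/7)
d = -1/27 (d = -18/486 = -18*1/486 = -1/27 ≈ -0.037037)
h(-11)*(-305 + d) = -36*(-305 - 1/27)/7 = -36/7*(-8236/27) = 32944/21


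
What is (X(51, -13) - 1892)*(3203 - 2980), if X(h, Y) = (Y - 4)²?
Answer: -357469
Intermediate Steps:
X(h, Y) = (-4 + Y)²
(X(51, -13) - 1892)*(3203 - 2980) = ((-4 - 13)² - 1892)*(3203 - 2980) = ((-17)² - 1892)*223 = (289 - 1892)*223 = -1603*223 = -357469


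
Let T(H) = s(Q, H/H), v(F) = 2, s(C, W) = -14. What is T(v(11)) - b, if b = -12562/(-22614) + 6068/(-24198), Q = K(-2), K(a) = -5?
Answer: -17630053/1232463 ≈ -14.305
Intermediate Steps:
Q = -5
T(H) = -14
b = 375571/1232463 (b = -12562*(-1/22614) + 6068*(-1/24198) = 6281/11307 - 82/327 = 375571/1232463 ≈ 0.30473)
T(v(11)) - b = -14 - 1*375571/1232463 = -14 - 375571/1232463 = -17630053/1232463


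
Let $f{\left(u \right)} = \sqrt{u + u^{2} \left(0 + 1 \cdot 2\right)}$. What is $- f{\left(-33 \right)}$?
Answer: $- \sqrt{2145} \approx -46.314$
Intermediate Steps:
$f{\left(u \right)} = \sqrt{u + 2 u^{2}}$ ($f{\left(u \right)} = \sqrt{u + u^{2} \left(0 + 2\right)} = \sqrt{u + u^{2} \cdot 2} = \sqrt{u + 2 u^{2}}$)
$- f{\left(-33 \right)} = - \sqrt{- 33 \left(1 + 2 \left(-33\right)\right)} = - \sqrt{- 33 \left(1 - 66\right)} = - \sqrt{\left(-33\right) \left(-65\right)} = - \sqrt{2145}$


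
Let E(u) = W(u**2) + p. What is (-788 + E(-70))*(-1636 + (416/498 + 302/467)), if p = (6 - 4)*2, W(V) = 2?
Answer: 148632123428/116283 ≈ 1.2782e+6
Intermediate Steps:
p = 4 (p = 2*2 = 4)
E(u) = 6 (E(u) = 2 + 4 = 6)
(-788 + E(-70))*(-1636 + (416/498 + 302/467)) = (-788 + 6)*(-1636 + (416/498 + 302/467)) = -782*(-1636 + (416*(1/498) + 302*(1/467))) = -782*(-1636 + (208/249 + 302/467)) = -782*(-1636 + 172334/116283) = -782*(-190066654/116283) = 148632123428/116283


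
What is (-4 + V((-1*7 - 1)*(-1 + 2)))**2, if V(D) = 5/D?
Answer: 1369/64 ≈ 21.391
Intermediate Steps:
(-4 + V((-1*7 - 1)*(-1 + 2)))**2 = (-4 + 5/(((-1*7 - 1)*(-1 + 2))))**2 = (-4 + 5/(((-7 - 1)*1)))**2 = (-4 + 5/((-8*1)))**2 = (-4 + 5/(-8))**2 = (-4 + 5*(-1/8))**2 = (-4 - 5/8)**2 = (-37/8)**2 = 1369/64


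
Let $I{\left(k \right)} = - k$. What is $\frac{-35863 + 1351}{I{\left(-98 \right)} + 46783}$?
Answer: $- \frac{11504}{15627} \approx -0.73616$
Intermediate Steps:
$\frac{-35863 + 1351}{I{\left(-98 \right)} + 46783} = \frac{-35863 + 1351}{\left(-1\right) \left(-98\right) + 46783} = - \frac{34512}{98 + 46783} = - \frac{34512}{46881} = \left(-34512\right) \frac{1}{46881} = - \frac{11504}{15627}$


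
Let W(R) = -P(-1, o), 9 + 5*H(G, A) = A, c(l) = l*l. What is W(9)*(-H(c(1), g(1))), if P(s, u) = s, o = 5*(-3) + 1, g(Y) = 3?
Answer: 6/5 ≈ 1.2000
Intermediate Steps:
c(l) = l²
o = -14 (o = -15 + 1 = -14)
H(G, A) = -9/5 + A/5
W(R) = 1 (W(R) = -1*(-1) = 1)
W(9)*(-H(c(1), g(1))) = 1*(-(-9/5 + (⅕)*3)) = 1*(-(-9/5 + ⅗)) = 1*(-1*(-6/5)) = 1*(6/5) = 6/5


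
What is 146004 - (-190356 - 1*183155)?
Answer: 519515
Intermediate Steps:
146004 - (-190356 - 1*183155) = 146004 - (-190356 - 183155) = 146004 - 1*(-373511) = 146004 + 373511 = 519515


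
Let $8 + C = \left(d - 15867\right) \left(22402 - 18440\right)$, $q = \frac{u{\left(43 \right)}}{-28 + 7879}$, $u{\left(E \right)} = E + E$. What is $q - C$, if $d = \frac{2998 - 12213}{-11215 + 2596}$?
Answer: $\frac{472627983961398}{7518641} \approx 6.2861 \cdot 10^{7}$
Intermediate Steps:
$u{\left(E \right)} = 2 E$
$d = \frac{9215}{8619}$ ($d = - \frac{9215}{-8619} = \left(-9215\right) \left(- \frac{1}{8619}\right) = \frac{9215}{8619} \approx 1.0691$)
$q = \frac{86}{7851}$ ($q = \frac{2 \cdot 43}{-28 + 7879} = \frac{86}{7851} \approx 0.010954$)
$C = - \frac{541797459548}{8619}$ ($C = -8 + \left(\frac{9215}{8619} - 15867\right) \left(22402 - 18440\right) = -8 - \frac{541797390596}{8619} = - \frac{541797459548}{8619} \approx -6.2861 \cdot 10^{7}$)
$q - C = \frac{86}{7851} - - \frac{541797459548}{8619} = \frac{86}{7851} + \frac{541797459548}{8619} = \frac{472627983961398}{7518641}$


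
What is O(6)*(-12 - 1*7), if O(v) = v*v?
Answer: -684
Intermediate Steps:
O(v) = v²
O(6)*(-12 - 1*7) = 6²*(-12 - 1*7) = 36*(-12 - 7) = 36*(-19) = -684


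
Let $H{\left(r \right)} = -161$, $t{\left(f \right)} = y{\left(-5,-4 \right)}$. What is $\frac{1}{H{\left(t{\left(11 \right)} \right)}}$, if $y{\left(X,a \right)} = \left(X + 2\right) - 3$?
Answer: $- \frac{1}{161} \approx -0.0062112$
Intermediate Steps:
$y{\left(X,a \right)} = -1 + X$ ($y{\left(X,a \right)} = \left(2 + X\right) - 3 = -1 + X$)
$t{\left(f \right)} = -6$ ($t{\left(f \right)} = -1 - 5 = -6$)
$\frac{1}{H{\left(t{\left(11 \right)} \right)}} = \frac{1}{-161} = - \frac{1}{161}$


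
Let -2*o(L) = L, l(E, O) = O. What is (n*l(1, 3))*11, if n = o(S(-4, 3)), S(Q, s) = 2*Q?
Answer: 132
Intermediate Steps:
o(L) = -L/2
n = 4 (n = -(-4) = -½*(-8) = 4)
(n*l(1, 3))*11 = (4*3)*11 = 12*11 = 132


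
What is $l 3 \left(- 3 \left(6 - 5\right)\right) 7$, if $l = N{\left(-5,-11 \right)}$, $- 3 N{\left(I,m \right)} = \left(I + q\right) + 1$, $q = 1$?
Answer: $-63$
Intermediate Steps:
$N{\left(I,m \right)} = - \frac{2}{3} - \frac{I}{3}$ ($N{\left(I,m \right)} = - \frac{\left(I + 1\right) + 1}{3} = - \frac{\left(1 + I\right) + 1}{3} = - \frac{2 + I}{3} = - \frac{2}{3} - \frac{I}{3}$)
$l = 1$ ($l = - \frac{2}{3} - - \frac{5}{3} = - \frac{2}{3} + \frac{5}{3} = 1$)
$l 3 \left(- 3 \left(6 - 5\right)\right) 7 = 1 \cdot 3 \left(- 3 \left(6 - 5\right)\right) 7 = 1 \cdot 3 \left(\left(-3\right) 1\right) 7 = 1 \cdot 3 \left(-3\right) 7 = 1 \left(\left(-9\right) 7\right) = 1 \left(-63\right) = -63$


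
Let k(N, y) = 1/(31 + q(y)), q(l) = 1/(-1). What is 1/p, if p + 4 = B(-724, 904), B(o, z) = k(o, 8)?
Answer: -30/119 ≈ -0.25210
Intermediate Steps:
q(l) = -1
k(N, y) = 1/30 (k(N, y) = 1/(31 - 1) = 1/30)
B(o, z) = 1/30
p = -119/30 (p = -4 + 1/30 = -119/30 ≈ -3.9667)
1/p = 1/(-119/30) = -30/119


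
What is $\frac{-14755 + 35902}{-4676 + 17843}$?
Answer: $\frac{53}{33} \approx 1.6061$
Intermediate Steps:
$\frac{-14755 + 35902}{-4676 + 17843} = \frac{21147}{13167} = 21147 \cdot \frac{1}{13167} = \frac{53}{33}$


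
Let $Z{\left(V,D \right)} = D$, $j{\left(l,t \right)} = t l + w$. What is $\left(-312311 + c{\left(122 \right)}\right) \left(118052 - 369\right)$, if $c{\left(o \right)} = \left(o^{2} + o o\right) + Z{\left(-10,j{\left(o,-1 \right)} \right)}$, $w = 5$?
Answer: $-33264276780$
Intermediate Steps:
$j{\left(l,t \right)} = 5 + l t$ ($j{\left(l,t \right)} = t l + 5 = l t + 5 = 5 + l t$)
$c{\left(o \right)} = 5 - o + 2 o^{2}$ ($c{\left(o \right)} = \left(o^{2} + o o\right) + \left(5 + o \left(-1\right)\right) = \left(o^{2} + o^{2}\right) - \left(-5 + o\right) = 2 o^{2} - \left(-5 + o\right) = 5 - o + 2 o^{2}$)
$\left(-312311 + c{\left(122 \right)}\right) \left(118052 - 369\right) = \left(-312311 + \left(5 - 122 + 2 \cdot 122^{2}\right)\right) \left(118052 - 369\right) = \left(-312311 + \left(5 - 122 + 2 \cdot 14884\right)\right) 117683 = \left(-312311 + \left(5 - 122 + 29768\right)\right) 117683 = \left(-312311 + 29651\right) 117683 = \left(-282660\right) 117683 = -33264276780$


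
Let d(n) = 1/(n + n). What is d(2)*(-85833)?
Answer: -85833/4 ≈ -21458.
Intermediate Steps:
d(n) = 1/(2*n)
d(2)*(-85833) = ((½)/2)*(-85833) = ((½)*(½))*(-85833) = (¼)*(-85833) = -85833/4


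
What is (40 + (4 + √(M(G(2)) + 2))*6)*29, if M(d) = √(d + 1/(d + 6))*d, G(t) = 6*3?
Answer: 1856 + 87*√(8 + 6*√2598) ≈ 3397.2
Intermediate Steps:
G(t) = 18
M(d) = d*√(d + 1/(6 + d)) (M(d) = √(d + 1/(6 + d))*d = d*√(d + 1/(6 + d)))
(40 + (4 + √(M(G(2)) + 2))*6)*29 = (40 + (4 + √(18*√((1 + 18*(6 + 18))/(6 + 18)) + 2))*6)*29 = (40 + (4 + √(18*√((1 + 18*24)/24) + 2))*6)*29 = (40 + (4 + √(18*√((1 + 432)/24) + 2))*6)*29 = (40 + (4 + √(18*√((1/24)*433) + 2))*6)*29 = (40 + (4 + √(18*√(433/24) + 2))*6)*29 = (40 + (4 + √(18*(√2598/12) + 2))*6)*29 = (40 + (4 + √(3*√2598/2 + 2))*6)*29 = (40 + (4 + √(2 + 3*√2598/2))*6)*29 = (40 + (24 + 6*√(2 + 3*√2598/2)))*29 = (64 + 6*√(2 + 3*√2598/2))*29 = 1856 + 174*√(2 + 3*√2598/2)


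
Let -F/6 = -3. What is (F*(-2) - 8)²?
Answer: 1936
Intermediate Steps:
F = 18 (F = -6*(-3) = 18)
(F*(-2) - 8)² = (18*(-2) - 8)² = (-36 - 8)² = (-44)² = 1936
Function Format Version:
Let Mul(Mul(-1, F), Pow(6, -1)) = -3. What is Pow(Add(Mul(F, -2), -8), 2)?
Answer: 1936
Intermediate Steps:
F = 18 (F = Mul(-6, -3) = 18)
Pow(Add(Mul(F, -2), -8), 2) = Pow(Add(Mul(18, -2), -8), 2) = Pow(Add(-36, -8), 2) = Pow(-44, 2) = 1936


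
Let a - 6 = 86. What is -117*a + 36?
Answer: -10728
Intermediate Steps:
a = 92 (a = 6 + 86 = 92)
-117*a + 36 = -117*92 + 36 = -10764 + 36 = -10728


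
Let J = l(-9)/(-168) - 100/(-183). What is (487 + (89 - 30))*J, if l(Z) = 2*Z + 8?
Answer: 40365/122 ≈ 330.86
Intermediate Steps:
l(Z) = 8 + 2*Z
J = 1035/1708 (J = (8 + 2*(-9))/(-168) - 100/(-183) = (8 - 18)*(-1/168) - 100*(-1/183) = -10*(-1/168) + 100/183 = 5/84 + 100/183 = 1035/1708 ≈ 0.60597)
(487 + (89 - 30))*J = (487 + (89 - 30))*(1035/1708) = (487 + 59)*(1035/1708) = 546*(1035/1708) = 40365/122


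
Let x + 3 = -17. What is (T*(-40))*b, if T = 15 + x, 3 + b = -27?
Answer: -6000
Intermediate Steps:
b = -30 (b = -3 - 27 = -30)
x = -20 (x = -3 - 17 = -20)
T = -5 (T = 15 - 20 = -5)
(T*(-40))*b = -5*(-40)*(-30) = 200*(-30) = -6000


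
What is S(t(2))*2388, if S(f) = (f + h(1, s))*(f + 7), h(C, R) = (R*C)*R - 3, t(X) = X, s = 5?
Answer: 515808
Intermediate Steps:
h(C, R) = -3 + C*R² (h(C, R) = (C*R)*R - 3 = C*R² - 3 = -3 + C*R²)
S(f) = (7 + f)*(22 + f) (S(f) = (f + (-3 + 1*5²))*(f + 7) = (f + (-3 + 1*25))*(7 + f) = (f + (-3 + 25))*(7 + f) = (f + 22)*(7 + f) = (22 + f)*(7 + f) = (7 + f)*(22 + f))
S(t(2))*2388 = (154 + 2² + 29*2)*2388 = (154 + 4 + 58)*2388 = 216*2388 = 515808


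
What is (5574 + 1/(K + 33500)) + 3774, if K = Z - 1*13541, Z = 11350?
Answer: 292676533/31309 ≈ 9348.0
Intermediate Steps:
K = -2191 (K = 11350 - 1*13541 = 11350 - 13541 = -2191)
(5574 + 1/(K + 33500)) + 3774 = (5574 + 1/(-2191 + 33500)) + 3774 = (5574 + 1/31309) + 3774 = 174516367/31309 + 3774 = 292676533/31309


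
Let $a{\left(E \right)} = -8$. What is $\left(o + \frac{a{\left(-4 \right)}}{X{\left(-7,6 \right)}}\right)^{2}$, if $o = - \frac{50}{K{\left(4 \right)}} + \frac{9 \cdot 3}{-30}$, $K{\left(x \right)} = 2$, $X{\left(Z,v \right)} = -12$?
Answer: $\frac{573049}{900} \approx 636.72$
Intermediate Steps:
$o = - \frac{259}{10}$ ($o = - \frac{50}{2} + \frac{9 \cdot 3}{-30} = \left(-50\right) \frac{1}{2} + 27 \left(- \frac{1}{30}\right) = -25 - \frac{9}{10} = - \frac{259}{10} \approx -25.9$)
$\left(o + \frac{a{\left(-4 \right)}}{X{\left(-7,6 \right)}}\right)^{2} = \left(- \frac{259}{10} - \frac{8}{-12}\right)^{2} = \left(- \frac{259}{10} - - \frac{2}{3}\right)^{2} = \left(- \frac{259}{10} + \frac{2}{3}\right)^{2} = \left(- \frac{757}{30}\right)^{2} = \frac{573049}{900}$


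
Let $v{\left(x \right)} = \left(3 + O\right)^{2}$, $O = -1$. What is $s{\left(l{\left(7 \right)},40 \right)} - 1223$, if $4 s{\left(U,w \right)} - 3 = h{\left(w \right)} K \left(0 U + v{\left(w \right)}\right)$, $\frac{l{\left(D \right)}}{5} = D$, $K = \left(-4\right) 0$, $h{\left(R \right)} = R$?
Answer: $- \frac{4889}{4} \approx -1222.3$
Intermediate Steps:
$v{\left(x \right)} = 4$ ($v{\left(x \right)} = \left(3 - 1\right)^{2} = 2^{2} = 4$)
$K = 0$
$l{\left(D \right)} = 5 D$
$s{\left(U,w \right)} = \frac{3}{4}$ ($s{\left(U,w \right)} = \frac{3}{4} + \frac{w 0 \left(0 U + 4\right)}{4} = \frac{3}{4} + \frac{0 \left(0 + 4\right)}{4} = \frac{3}{4} + \frac{0 \cdot 4}{4} = \frac{3}{4} + \frac{1}{4} \cdot 0 = \frac{3}{4} + 0 = \frac{3}{4}$)
$s{\left(l{\left(7 \right)},40 \right)} - 1223 = \frac{3}{4} - 1223 = - \frac{4889}{4}$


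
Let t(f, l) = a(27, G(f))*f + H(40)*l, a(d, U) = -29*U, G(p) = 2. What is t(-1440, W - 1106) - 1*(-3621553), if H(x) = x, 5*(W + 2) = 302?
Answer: 3663169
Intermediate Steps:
W = 292/5 (W = -2 + (⅕)*302 = -2 + 302/5 = 292/5 ≈ 58.400)
t(f, l) = -58*f + 40*l (t(f, l) = (-29*2)*f + 40*l = -58*f + 40*l)
t(-1440, W - 1106) - 1*(-3621553) = (-58*(-1440) + 40*(292/5 - 1106)) - 1*(-3621553) = (83520 + 40*(-5238/5)) + 3621553 = (83520 - 41904) + 3621553 = 41616 + 3621553 = 3663169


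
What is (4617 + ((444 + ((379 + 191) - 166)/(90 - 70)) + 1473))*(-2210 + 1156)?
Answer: -34540634/5 ≈ -6.9081e+6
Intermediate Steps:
(4617 + ((444 + ((379 + 191) - 166)/(90 - 70)) + 1473))*(-2210 + 1156) = (4617 + ((444 + (570 - 166)/20) + 1473))*(-1054) = (4617 + ((444 + 404*(1/20)) + 1473))*(-1054) = (4617 + ((444 + 101/5) + 1473))*(-1054) = (4617 + (2321/5 + 1473))*(-1054) = (4617 + 9686/5)*(-1054) = (32771/5)*(-1054) = -34540634/5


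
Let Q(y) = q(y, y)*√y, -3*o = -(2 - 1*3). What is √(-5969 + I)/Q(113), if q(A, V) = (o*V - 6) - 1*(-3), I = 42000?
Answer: -3*√4071503/13786 ≈ -0.43910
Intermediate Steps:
o = -⅓ (o = -(-1)*(2 - 1*3)/3 = -(-1)*(2 - 3)/3 = -(-1)*(-1)/3 = -⅓*1 = -⅓ ≈ -0.33333)
q(A, V) = -3 - V/3 (q(A, V) = (-V/3 - 6) - 1*(-3) = (-6 - V/3) + 3 = -3 - V/3)
Q(y) = √y*(-3 - y/3) (Q(y) = (-3 - y/3)*√y = √y*(-3 - y/3))
√(-5969 + I)/Q(113) = √(-5969 + 42000)/((√113*(-9 - 1*113)/3)) = √36031/((√113*(-9 - 113)/3)) = √36031/(((⅓)*√113*(-122))) = √36031/((-122*√113/3)) = √36031*(-3*√113/13786) = -3*√4071503/13786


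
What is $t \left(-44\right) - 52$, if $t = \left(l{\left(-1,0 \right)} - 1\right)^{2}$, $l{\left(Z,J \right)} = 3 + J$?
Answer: $-228$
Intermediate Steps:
$t = 4$ ($t = \left(\left(3 + 0\right) - 1\right)^{2} = \left(3 - 1\right)^{2} = 2^{2} = 4$)
$t \left(-44\right) - 52 = 4 \left(-44\right) - 52 = -176 - 52 = -228$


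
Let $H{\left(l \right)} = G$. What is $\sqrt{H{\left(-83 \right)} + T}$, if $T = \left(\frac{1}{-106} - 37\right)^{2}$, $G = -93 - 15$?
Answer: $\frac{\sqrt{14176441}}{106} \approx 35.52$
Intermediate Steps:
$G = -108$
$H{\left(l \right)} = -108$
$T = \frac{15389929}{11236}$ ($T = \left(- \frac{1}{106} - 37\right)^{2} = \left(- \frac{3923}{106}\right)^{2} = \frac{15389929}{11236} \approx 1369.7$)
$\sqrt{H{\left(-83 \right)} + T} = \sqrt{-108 + \frac{15389929}{11236}} = \sqrt{\frac{14176441}{11236}} = \frac{\sqrt{14176441}}{106}$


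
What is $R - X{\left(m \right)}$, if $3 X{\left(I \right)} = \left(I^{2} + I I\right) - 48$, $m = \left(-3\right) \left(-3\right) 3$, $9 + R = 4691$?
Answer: $4212$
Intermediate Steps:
$R = 4682$ ($R = -9 + 4691 = 4682$)
$m = 27$ ($m = 9 \cdot 3 = 27$)
$X{\left(I \right)} = -16 + \frac{2 I^{2}}{3}$ ($X{\left(I \right)} = \frac{\left(I^{2} + I I\right) - 48}{3} = \frac{\left(I^{2} + I^{2}\right) - 48}{3} = \frac{2 I^{2} - 48}{3} = \frac{-48 + 2 I^{2}}{3} = -16 + \frac{2 I^{2}}{3}$)
$R - X{\left(m \right)} = 4682 - \left(-16 + \frac{2 \cdot 27^{2}}{3}\right) = 4682 - \left(-16 + \frac{2}{3} \cdot 729\right) = 4682 - \left(-16 + 486\right) = 4682 - 470 = 4212$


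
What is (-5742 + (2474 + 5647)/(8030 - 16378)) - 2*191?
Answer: -51131273/8348 ≈ -6125.0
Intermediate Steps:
(-5742 + (2474 + 5647)/(8030 - 16378)) - 2*191 = (-5742 + 8121/(-8348)) - 382 = (-5742 + 8121*(-1/8348)) - 382 = (-5742 - 8121/8348) - 382 = -47942337/8348 - 382 = -51131273/8348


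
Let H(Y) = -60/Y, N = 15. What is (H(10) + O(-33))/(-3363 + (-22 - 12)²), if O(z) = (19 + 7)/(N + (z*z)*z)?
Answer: 107779/39639927 ≈ 0.0027190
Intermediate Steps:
O(z) = 26/(15 + z³) (O(z) = (19 + 7)/(15 + (z*z)*z) = 26/(15 + z²*z) = 26/(15 + z³))
(H(10) + O(-33))/(-3363 + (-22 - 12)²) = (-60/10 + 26/(15 + (-33)³))/(-3363 + (-22 - 12)²) = (-60*⅒ + 26/(15 - 35937))/(-3363 + (-34)²) = (-6 + 26/(-35922))/(-3363 + 1156) = (-6 + 26*(-1/35922))/(-2207) = (-6 - 13/17961)*(-1/2207) = -107779/17961*(-1/2207) = 107779/39639927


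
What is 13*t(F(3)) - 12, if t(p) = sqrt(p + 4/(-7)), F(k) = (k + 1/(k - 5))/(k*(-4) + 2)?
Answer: -12 + 13*I*sqrt(161)/14 ≈ -12.0 + 11.782*I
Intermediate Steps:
F(k) = (k + 1/(-5 + k))/(2 - 4*k) (F(k) = (k + 1/(-5 + k))/(-4*k + 2) = (k + 1/(-5 + k))/(2 - 4*k))
t(p) = sqrt(-4/7 + p) (t(p) = sqrt(p + 4*(-1/7)) = sqrt(p - 4/7) = sqrt(-4/7 + p))
13*t(F(3)) - 12 = 13*(sqrt(-28 + 49*((-1 - 1*3**2 + 5*3)/(2*(5 - 11*3 + 2*3**2))))/7) - 12 = 13*(sqrt(-28 + 49*((-1 - 1*9 + 15)/(2*(5 - 33 + 2*9))))/7) - 12 = 13*(sqrt(-28 + 49*((-1 - 9 + 15)/(2*(5 - 33 + 18))))/7) - 12 = 13*(sqrt(-28 + 49*((1/2)*5/(-10)))/7) - 12 = 13*(sqrt(-28 + 49*((1/2)*(-1/10)*5))/7) - 12 = 13*(sqrt(-28 + 49*(-1/4))/7) - 12 = 13*(sqrt(-28 - 49/4)/7) - 12 = 13*(sqrt(-161/4)/7) - 12 = 13*((I*sqrt(161)/2)/7) - 12 = 13*(I*sqrt(161)/14) - 12 = 13*I*sqrt(161)/14 - 12 = -12 + 13*I*sqrt(161)/14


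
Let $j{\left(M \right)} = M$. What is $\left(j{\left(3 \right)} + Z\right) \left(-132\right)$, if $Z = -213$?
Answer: $27720$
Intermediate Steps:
$\left(j{\left(3 \right)} + Z\right) \left(-132\right) = \left(3 - 213\right) \left(-132\right) = \left(-210\right) \left(-132\right) = 27720$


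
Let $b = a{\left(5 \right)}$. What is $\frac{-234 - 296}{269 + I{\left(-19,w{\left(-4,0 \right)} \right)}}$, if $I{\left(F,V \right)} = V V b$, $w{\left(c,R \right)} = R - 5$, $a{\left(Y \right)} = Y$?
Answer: $- \frac{265}{197} \approx -1.3452$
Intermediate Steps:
$b = 5$
$w{\left(c,R \right)} = -5 + R$
$I{\left(F,V \right)} = 5 V^{2}$ ($I{\left(F,V \right)} = V V 5 = V^{2} \cdot 5 = 5 V^{2}$)
$\frac{-234 - 296}{269 + I{\left(-19,w{\left(-4,0 \right)} \right)}} = \frac{-234 - 296}{269 + 5 \left(-5 + 0\right)^{2}} = - \frac{530}{269 + 5 \left(-5\right)^{2}} = - \frac{530}{269 + 5 \cdot 25} = - \frac{530}{269 + 125} = - \frac{530}{394} = \left(-530\right) \frac{1}{394} = - \frac{265}{197}$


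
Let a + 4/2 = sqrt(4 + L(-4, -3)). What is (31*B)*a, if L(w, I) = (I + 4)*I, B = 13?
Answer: -403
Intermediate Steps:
L(w, I) = I*(4 + I) (L(w, I) = (4 + I)*I = I*(4 + I))
a = -1 (a = -2 + sqrt(4 - 3*(4 - 3)) = -2 + sqrt(4 - 3*1) = -2 + sqrt(4 - 3) = -2 + sqrt(1) = -2 + 1 = -1)
(31*B)*a = (31*13)*(-1) = 403*(-1) = -403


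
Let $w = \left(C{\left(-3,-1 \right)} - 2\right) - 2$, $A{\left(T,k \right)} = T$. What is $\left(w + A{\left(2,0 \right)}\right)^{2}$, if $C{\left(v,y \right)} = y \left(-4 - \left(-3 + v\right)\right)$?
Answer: $16$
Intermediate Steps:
$C{\left(v,y \right)} = y \left(-1 - v\right)$
$w = -6$ ($w = \left(\left(-1\right) \left(-1\right) \left(1 - 3\right) - 2\right) - 2 = \left(\left(-1\right) \left(-1\right) \left(-2\right) - 2\right) - 2 = \left(-2 - 2\right) - 2 = -4 - 2 = -6$)
$\left(w + A{\left(2,0 \right)}\right)^{2} = \left(-6 + 2\right)^{2} = \left(-4\right)^{2} = 16$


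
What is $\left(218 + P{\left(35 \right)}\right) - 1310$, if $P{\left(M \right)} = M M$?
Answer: $133$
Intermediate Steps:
$P{\left(M \right)} = M^{2}$
$\left(218 + P{\left(35 \right)}\right) - 1310 = \left(218 + 35^{2}\right) - 1310 = \left(218 + 1225\right) - 1310 = 1443 - 1310 = 133$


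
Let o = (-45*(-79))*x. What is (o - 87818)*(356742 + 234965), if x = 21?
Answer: -7788639241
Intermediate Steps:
o = 74655 (o = -45*(-79)*21 = 3555*21 = 74655)
(o - 87818)*(356742 + 234965) = (74655 - 87818)*(356742 + 234965) = -13163*591707 = -7788639241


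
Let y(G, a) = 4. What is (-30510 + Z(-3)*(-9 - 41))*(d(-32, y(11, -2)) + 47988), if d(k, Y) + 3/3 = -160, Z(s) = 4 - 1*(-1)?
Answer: -1471158520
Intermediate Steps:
Z(s) = 5 (Z(s) = 4 + 1 = 5)
d(k, Y) = -161 (d(k, Y) = -1 - 160 = -161)
(-30510 + Z(-3)*(-9 - 41))*(d(-32, y(11, -2)) + 47988) = (-30510 + 5*(-9 - 41))*(-161 + 47988) = (-30510 + 5*(-50))*47827 = (-30510 - 250)*47827 = -30760*47827 = -1471158520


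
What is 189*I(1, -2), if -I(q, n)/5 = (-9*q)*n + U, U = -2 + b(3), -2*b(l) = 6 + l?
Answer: -21735/2 ≈ -10868.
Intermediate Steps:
b(l) = -3 - l/2 (b(l) = -(6 + l)/2 = -3 - l/2)
U = -13/2 (U = -2 + (-3 - ½*3) = -2 + (-3 - 3/2) = -2 - 9/2 = -13/2 ≈ -6.5000)
I(q, n) = 65/2 + 45*n*q (I(q, n) = -5*((-9*q)*n - 13/2) = -5*(-9*n*q - 13/2) = -5*(-13/2 - 9*n*q) = 65/2 + 45*n*q)
189*I(1, -2) = 189*(65/2 + 45*(-2)*1) = 189*(65/2 - 90) = 189*(-115/2) = -21735/2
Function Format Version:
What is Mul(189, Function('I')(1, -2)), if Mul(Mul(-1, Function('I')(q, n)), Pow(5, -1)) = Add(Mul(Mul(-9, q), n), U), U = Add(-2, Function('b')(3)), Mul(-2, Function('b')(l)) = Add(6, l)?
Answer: Rational(-21735, 2) ≈ -10868.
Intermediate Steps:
Function('b')(l) = Add(-3, Mul(Rational(-1, 2), l)) (Function('b')(l) = Mul(Rational(-1, 2), Add(6, l)) = Add(-3, Mul(Rational(-1, 2), l)))
U = Rational(-13, 2) (U = Add(-2, Add(-3, Mul(Rational(-1, 2), 3))) = Add(-2, Add(-3, Rational(-3, 2))) = Add(-2, Rational(-9, 2)) = Rational(-13, 2) ≈ -6.5000)
Function('I')(q, n) = Add(Rational(65, 2), Mul(45, n, q)) (Function('I')(q, n) = Mul(-5, Add(Mul(Mul(-9, q), n), Rational(-13, 2))) = Mul(-5, Add(Mul(-9, n, q), Rational(-13, 2))) = Mul(-5, Add(Rational(-13, 2), Mul(-9, n, q))) = Add(Rational(65, 2), Mul(45, n, q)))
Mul(189, Function('I')(1, -2)) = Mul(189, Add(Rational(65, 2), Mul(45, -2, 1))) = Mul(189, Add(Rational(65, 2), -90)) = Mul(189, Rational(-115, 2)) = Rational(-21735, 2)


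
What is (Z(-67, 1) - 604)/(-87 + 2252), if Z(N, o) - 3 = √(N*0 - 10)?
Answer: -601/2165 + I*√10/2165 ≈ -0.2776 + 0.0014606*I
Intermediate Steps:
Z(N, o) = 3 + I*√10 (Z(N, o) = 3 + √(N*0 - 10) = 3 + √(0 - 10) = 3 + √(-10) = 3 + I*√10)
(Z(-67, 1) - 604)/(-87 + 2252) = ((3 + I*√10) - 604)/(-87 + 2252) = (-601 + I*√10)/2165 = (-601 + I*√10)*(1/2165) = -601/2165 + I*√10/2165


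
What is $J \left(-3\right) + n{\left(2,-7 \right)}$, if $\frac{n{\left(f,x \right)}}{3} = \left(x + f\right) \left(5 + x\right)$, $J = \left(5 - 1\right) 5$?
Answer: $-30$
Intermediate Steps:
$J = 20$ ($J = 4 \cdot 5 = 20$)
$n{\left(f,x \right)} = 3 \left(5 + x\right) \left(f + x\right)$ ($n{\left(f,x \right)} = 3 \left(x + f\right) \left(5 + x\right) = 3 \left(f + x\right) \left(5 + x\right) = 3 \left(5 + x\right) \left(f + x\right)$)
$J \left(-3\right) + n{\left(2,-7 \right)} = 20 \left(-3\right) + \left(3 \left(-7\right)^{2} + 15 \cdot 2 + 15 \left(-7\right) + 3 \cdot 2 \left(-7\right)\right) = -60 + \left(3 \cdot 49 + 30 - 105 - 42\right) = -60 + \left(147 + 30 - 105 - 42\right) = -60 + 30 = -30$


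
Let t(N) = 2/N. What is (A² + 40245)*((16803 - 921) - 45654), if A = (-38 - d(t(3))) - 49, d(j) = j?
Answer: -1426985192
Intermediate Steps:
A = -263/3 (A = (-38 - 2/3) - 49 = (-38 - 1*⅔) - 49 = (-38 - ⅔) - 49 = -116/3 - 49 = -263/3 ≈ -87.667)
(A² + 40245)*((16803 - 921) - 45654) = ((-263/3)² + 40245)*((16803 - 921) - 45654) = (69169/9 + 40245)*(15882 - 45654) = (431374/9)*(-29772) = -1426985192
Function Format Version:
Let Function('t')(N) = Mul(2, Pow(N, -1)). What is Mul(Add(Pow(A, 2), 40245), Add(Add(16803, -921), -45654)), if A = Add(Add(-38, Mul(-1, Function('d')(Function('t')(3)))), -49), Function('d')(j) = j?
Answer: -1426985192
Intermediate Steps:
A = Rational(-263, 3) (A = Add(Add(-38, Mul(-1, Mul(2, Pow(3, -1)))), -49) = Add(Add(-38, Mul(-1, Mul(2, Rational(1, 3)))), -49) = Add(Add(-38, Mul(-1, Rational(2, 3))), -49) = Add(Add(-38, Rational(-2, 3)), -49) = Add(Rational(-116, 3), -49) = Rational(-263, 3) ≈ -87.667)
Mul(Add(Pow(A, 2), 40245), Add(Add(16803, -921), -45654)) = Mul(Add(Pow(Rational(-263, 3), 2), 40245), Add(Add(16803, -921), -45654)) = Mul(Add(Rational(69169, 9), 40245), Add(15882, -45654)) = Mul(Rational(431374, 9), -29772) = -1426985192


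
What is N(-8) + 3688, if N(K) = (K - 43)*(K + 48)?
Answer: 1648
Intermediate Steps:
N(K) = (-43 + K)*(48 + K)
N(-8) + 3688 = (-2064 + (-8)² + 5*(-8)) + 3688 = (-2064 + 64 - 40) + 3688 = -2040 + 3688 = 1648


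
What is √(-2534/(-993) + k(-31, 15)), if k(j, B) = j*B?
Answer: I*√455996523/993 ≈ 21.505*I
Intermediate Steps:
k(j, B) = B*j
√(-2534/(-993) + k(-31, 15)) = √(-2534/(-993) + 15*(-31)) = √(-2534*(-1/993) - 465) = √(2534/993 - 465) = √(-459211/993) = I*√455996523/993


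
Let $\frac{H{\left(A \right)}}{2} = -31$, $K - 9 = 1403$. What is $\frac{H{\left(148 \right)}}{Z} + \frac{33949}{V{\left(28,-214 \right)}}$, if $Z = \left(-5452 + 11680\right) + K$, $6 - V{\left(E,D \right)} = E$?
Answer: $- \frac{64842931}{42020} \approx -1543.1$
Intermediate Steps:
$K = 1412$ ($K = 9 + 1403 = 1412$)
$V{\left(E,D \right)} = 6 - E$
$H{\left(A \right)} = -62$ ($H{\left(A \right)} = 2 \left(-31\right) = -62$)
$Z = 7640$ ($Z = \left(-5452 + 11680\right) + 1412 = 6228 + 1412 = 7640$)
$\frac{H{\left(148 \right)}}{Z} + \frac{33949}{V{\left(28,-214 \right)}} = - \frac{62}{7640} + \frac{33949}{6 - 28} = \left(-62\right) \frac{1}{7640} + \frac{33949}{6 - 28} = - \frac{31}{3820} + \frac{33949}{-22} = - \frac{31}{3820} + 33949 \left(- \frac{1}{22}\right) = - \frac{31}{3820} - \frac{33949}{22} = - \frac{64842931}{42020}$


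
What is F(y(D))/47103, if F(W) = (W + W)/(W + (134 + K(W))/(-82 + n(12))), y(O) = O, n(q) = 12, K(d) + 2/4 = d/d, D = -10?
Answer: 400/11230701 ≈ 3.5617e-5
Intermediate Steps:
K(d) = ½ (K(d) = -½ + d/d = -½ + 1 = ½)
F(W) = 2*W/(-269/140 + W) (F(W) = (W + W)/(W + (134 + ½)/(-82 + 12)) = (2*W)/(W + (269/2)/(-70)) = (2*W)/(W + (269/2)*(-1/70)) = (2*W)/(W - 269/140) = (2*W)/(-269/140 + W) = 2*W/(-269/140 + W))
F(y(D))/47103 = (280*(-10)/(-269 + 140*(-10)))/47103 = (280*(-10)/(-269 - 1400))*(1/47103) = (280*(-10)/(-1669))*(1/47103) = (280*(-10)*(-1/1669))*(1/47103) = (2800/1669)*(1/47103) = 400/11230701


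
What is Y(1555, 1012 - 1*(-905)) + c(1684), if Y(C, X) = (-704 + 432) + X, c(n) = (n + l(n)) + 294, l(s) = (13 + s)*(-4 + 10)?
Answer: 13805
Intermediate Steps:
l(s) = 78 + 6*s (l(s) = (13 + s)*6 = 78 + 6*s)
c(n) = 372 + 7*n (c(n) = (n + (78 + 6*n)) + 294 = (78 + 7*n) + 294 = 372 + 7*n)
Y(C, X) = -272 + X
Y(1555, 1012 - 1*(-905)) + c(1684) = (-272 + (1012 - 1*(-905))) + (372 + 7*1684) = (-272 + (1012 + 905)) + (372 + 11788) = (-272 + 1917) + 12160 = 1645 + 12160 = 13805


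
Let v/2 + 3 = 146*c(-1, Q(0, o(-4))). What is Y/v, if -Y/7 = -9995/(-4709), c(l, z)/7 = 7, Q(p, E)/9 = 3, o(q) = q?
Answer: -69965/67348118 ≈ -0.0010389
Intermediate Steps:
Q(p, E) = 27 (Q(p, E) = 9*3 = 27)
c(l, z) = 49 (c(l, z) = 7*7 = 49)
Y = -69965/4709 (Y = -(-69965)/(-4709) = -(-69965)*(-1)/4709 = -7*9995/4709 = -69965/4709 ≈ -14.858)
v = 14302 (v = -6 + 2*(146*49) = -6 + 2*7154 = -6 + 14308 = 14302)
Y/v = -69965/4709/14302 = -69965/4709*1/14302 = -69965/67348118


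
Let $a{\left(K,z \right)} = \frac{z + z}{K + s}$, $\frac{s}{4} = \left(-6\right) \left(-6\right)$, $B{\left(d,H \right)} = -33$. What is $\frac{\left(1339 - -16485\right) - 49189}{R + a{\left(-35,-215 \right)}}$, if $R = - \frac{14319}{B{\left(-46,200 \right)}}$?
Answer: $- \frac{37606635}{515527} \approx -72.948$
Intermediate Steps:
$s = 144$ ($s = 4 \left(\left(-6\right) \left(-6\right)\right) = 4 \cdot 36 = 144$)
$a{\left(K,z \right)} = \frac{2 z}{144 + K}$ ($a{\left(K,z \right)} = \frac{z + z}{K + 144} = \frac{2 z}{144 + K}$)
$R = \frac{4773}{11}$ ($R = - \frac{14319}{-33} = \left(-14319\right) \left(- \frac{1}{33}\right) = \frac{4773}{11} \approx 433.91$)
$\frac{\left(1339 - -16485\right) - 49189}{R + a{\left(-35,-215 \right)}} = \frac{\left(1339 - -16485\right) - 49189}{\frac{4773}{11} + 2 \left(-215\right) \frac{1}{144 - 35}} = \frac{\left(1339 + 16485\right) - 49189}{\frac{4773}{11} + 2 \left(-215\right) \frac{1}{109}} = \frac{17824 - 49189}{\frac{4773}{11} + 2 \left(-215\right) \frac{1}{109}} = - \frac{31365}{\frac{4773}{11} - \frac{430}{109}} = - \frac{31365}{\frac{515527}{1199}} = \left(-31365\right) \frac{1199}{515527} = - \frac{37606635}{515527}$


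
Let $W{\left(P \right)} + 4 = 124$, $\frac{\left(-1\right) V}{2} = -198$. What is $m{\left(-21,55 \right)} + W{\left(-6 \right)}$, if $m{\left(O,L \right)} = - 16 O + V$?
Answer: $852$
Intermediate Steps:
$V = 396$ ($V = \left(-2\right) \left(-198\right) = 396$)
$W{\left(P \right)} = 120$ ($W{\left(P \right)} = -4 + 124 = 120$)
$m{\left(O,L \right)} = 396 - 16 O$ ($m{\left(O,L \right)} = - 16 O + 396 = 396 - 16 O$)
$m{\left(-21,55 \right)} + W{\left(-6 \right)} = \left(396 - -336\right) + 120 = \left(396 + 336\right) + 120 = 732 + 120 = 852$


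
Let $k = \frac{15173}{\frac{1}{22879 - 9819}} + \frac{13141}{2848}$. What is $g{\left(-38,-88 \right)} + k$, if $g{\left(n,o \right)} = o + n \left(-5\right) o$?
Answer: $\frac{564310058197}{2848} \approx 1.9814 \cdot 10^{8}$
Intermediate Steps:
$k = \frac{564357927381}{2848}$ ($k = \frac{15173}{\frac{1}{13060}} + 13141 \cdot \frac{1}{2848} = 15173 \frac{1}{\frac{1}{13060}} + \frac{13141}{2848} = 15173 \cdot 13060 + \frac{13141}{2848} = 198159380 + \frac{13141}{2848} = \frac{564357927381}{2848} \approx 1.9816 \cdot 10^{8}$)
$g{\left(n,o \right)} = o - 5 n o$ ($g{\left(n,o \right)} = o + - 5 n o = o - 5 n o$)
$g{\left(-38,-88 \right)} + k = - 88 \left(1 - -190\right) + \frac{564357927381}{2848} = - 88 \left(1 + 190\right) + \frac{564357927381}{2848} = \left(-88\right) 191 + \frac{564357927381}{2848} = -16808 + \frac{564357927381}{2848} = \frac{564310058197}{2848}$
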